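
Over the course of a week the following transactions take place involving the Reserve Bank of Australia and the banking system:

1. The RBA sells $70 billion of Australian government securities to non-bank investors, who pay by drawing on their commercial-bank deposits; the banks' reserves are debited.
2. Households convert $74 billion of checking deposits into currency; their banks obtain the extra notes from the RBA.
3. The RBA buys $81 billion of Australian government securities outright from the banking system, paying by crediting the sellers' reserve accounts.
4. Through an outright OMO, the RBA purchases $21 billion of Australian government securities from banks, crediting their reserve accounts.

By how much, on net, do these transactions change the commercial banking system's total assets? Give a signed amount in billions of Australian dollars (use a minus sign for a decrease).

Asset sale (to non-banks) $70 billion: bank balance sheets shrink → −$70B.
Currency withdrawal $74 billion: bank balance sheets shrink → −$74B.
OMO purchase (from banks) $81 billion: just an asset swap on bank balance sheets → 0.
OMO purchase (from banks) $21 billion: just an asset swap on bank balance sheets → 0.
Net: −70 − 74 + 0 + 0 = -$144 billion.

-$144 billion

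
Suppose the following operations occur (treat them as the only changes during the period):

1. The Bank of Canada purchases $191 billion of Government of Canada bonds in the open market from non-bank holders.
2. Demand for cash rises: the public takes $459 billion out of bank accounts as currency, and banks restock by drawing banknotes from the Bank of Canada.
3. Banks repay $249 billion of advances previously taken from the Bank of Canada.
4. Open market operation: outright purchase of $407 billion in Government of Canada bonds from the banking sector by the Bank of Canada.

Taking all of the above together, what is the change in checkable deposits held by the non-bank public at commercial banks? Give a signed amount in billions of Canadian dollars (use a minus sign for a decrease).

Asset purchase (from non-banks) $191 billion: non-bank counterparties' bank balances rise → +$191B.
Currency withdrawal $459 billion: non-bank counterparties' bank balances fall → −$459B.
Discount-window repayment $249 billion: the counterparty is a bank, so public deposits are unchanged → 0.
OMO purchase (from banks) $407 billion: the counterparty is a bank, so public deposits are unchanged → 0.
Net: 191 − 459 + 0 + 0 = -$268 billion.

-$268 billion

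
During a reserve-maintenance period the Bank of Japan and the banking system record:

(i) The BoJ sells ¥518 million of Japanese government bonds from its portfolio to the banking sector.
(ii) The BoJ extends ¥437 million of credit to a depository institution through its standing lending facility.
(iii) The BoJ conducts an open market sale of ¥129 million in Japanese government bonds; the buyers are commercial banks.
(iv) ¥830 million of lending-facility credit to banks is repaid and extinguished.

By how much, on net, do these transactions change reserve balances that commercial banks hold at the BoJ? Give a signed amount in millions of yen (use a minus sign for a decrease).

-¥1040 million

OMO sale (to banks) ¥518 million: the buying banks pay out of their reserve balances → −¥518M.
Discount-window loan ¥437 million: the loan is credited to the bank's reserve account → +¥437M.
OMO sale (to banks) ¥129 million: the buying banks pay out of their reserve balances → −¥129M.
Discount-window repayment ¥830 million: repayment is debited from reserves → −¥830M.
Net: −518 + 437 − 129 − 830 = -¥1040 million.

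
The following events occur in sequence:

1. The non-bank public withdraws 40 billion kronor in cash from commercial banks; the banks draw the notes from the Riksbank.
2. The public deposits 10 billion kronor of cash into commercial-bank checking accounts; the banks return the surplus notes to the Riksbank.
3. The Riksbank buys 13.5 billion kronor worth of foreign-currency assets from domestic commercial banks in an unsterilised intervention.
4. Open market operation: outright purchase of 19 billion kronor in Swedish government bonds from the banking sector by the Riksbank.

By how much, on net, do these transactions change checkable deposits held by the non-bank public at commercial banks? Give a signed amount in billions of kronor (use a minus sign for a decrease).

Riksbank balance sheet:
  Assets:      Securities +19B, Foreign assets +13.5B
  Liabilities: Bank reserves +2.5B, Currency in circulation +30B
Commercial banking system:
  Assets:      Reserves at CB +2.5B, Securities −19B, Foreign assets −13.5B
  Liabilities: Checkable deposits −30B
So the change in checkable deposits held by the non-bank public at commercial banks is -30 billion.

-30 billion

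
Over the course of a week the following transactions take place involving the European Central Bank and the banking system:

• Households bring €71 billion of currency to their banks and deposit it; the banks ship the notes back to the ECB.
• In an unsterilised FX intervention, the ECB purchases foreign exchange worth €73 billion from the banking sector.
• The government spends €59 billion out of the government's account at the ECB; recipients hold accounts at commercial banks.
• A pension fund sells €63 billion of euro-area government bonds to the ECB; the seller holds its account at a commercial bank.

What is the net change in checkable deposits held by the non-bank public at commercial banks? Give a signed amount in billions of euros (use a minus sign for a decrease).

+€193 billion

Currency deposit €71 billion: non-bank counterparties' bank balances rise → +€71B.
FX purchase €73 billion: the counterparty is a bank, so public deposits are unchanged → 0.
Government spending €59 billion: non-bank counterparties' bank balances rise → +€59B.
Asset purchase (from non-banks) €63 billion: non-bank counterparties' bank balances rise → +€63B.
Net: 71 + 0 + 59 + 63 = +€193 billion.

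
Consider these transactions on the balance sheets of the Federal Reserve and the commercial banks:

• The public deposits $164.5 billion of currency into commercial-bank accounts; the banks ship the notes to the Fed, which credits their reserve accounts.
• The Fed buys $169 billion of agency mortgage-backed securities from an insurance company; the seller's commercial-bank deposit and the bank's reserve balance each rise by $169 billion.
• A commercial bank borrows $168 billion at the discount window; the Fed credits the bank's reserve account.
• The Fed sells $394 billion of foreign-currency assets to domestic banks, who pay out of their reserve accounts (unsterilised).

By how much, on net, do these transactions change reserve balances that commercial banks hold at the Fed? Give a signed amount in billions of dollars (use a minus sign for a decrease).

Currency deposit $164.5 billion: returned notes are swapped for reserve credit → +$164.5B.
Asset purchase (from non-banks) $169 billion: the Fed pays by crediting reserve accounts → +$169B.
Discount-window loan $168 billion: the loan is credited to the bank's reserve account → +$168B.
FX sale $394 billion: the buying banks pay out of their reserve balances → −$394B.
Net: 164.5 + 169 + 168 − 394 = +$107.5 billion.

+$107.5 billion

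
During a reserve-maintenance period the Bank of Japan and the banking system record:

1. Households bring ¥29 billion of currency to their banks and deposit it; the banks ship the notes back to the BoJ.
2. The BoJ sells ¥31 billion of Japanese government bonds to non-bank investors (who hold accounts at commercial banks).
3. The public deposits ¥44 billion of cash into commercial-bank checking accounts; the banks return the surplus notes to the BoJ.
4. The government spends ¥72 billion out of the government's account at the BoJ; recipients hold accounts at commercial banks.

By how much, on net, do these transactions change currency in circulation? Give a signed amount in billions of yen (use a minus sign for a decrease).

Currency deposit ¥29 billion: notes return to the central bank → −¥29B.
Asset sale (to non-banks) ¥31 billion: no currency enters or leaves circulation → 0.
Currency deposit ¥44 billion: notes return to the central bank → −¥44B.
Government spending ¥72 billion: no currency enters or leaves circulation → 0.
Net: −29 + 0 − 44 + 0 = -¥73 billion.

-¥73 billion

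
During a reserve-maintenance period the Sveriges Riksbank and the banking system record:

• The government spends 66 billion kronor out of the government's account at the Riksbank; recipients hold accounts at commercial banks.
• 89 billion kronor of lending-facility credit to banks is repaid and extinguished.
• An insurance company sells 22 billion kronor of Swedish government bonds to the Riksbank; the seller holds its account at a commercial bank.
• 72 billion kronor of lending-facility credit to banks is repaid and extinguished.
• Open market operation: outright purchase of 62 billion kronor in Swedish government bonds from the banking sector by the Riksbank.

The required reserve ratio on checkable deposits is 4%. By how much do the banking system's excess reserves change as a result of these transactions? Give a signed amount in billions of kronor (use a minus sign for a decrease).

Government spending 66 billion kronor: reserves +66B, deposits +66B.
Discount-window repayment 89 billion kronor: reserves −89B, deposits 0.
Asset purchase (from non-banks) 22 billion kronor: reserves +22B, deposits +22B.
Discount-window repayment 72 billion kronor: reserves −72B, deposits 0.
OMO purchase (from banks) 62 billion kronor: reserves +62B, deposits 0.
Totals: Δreserves = −11B, Δdeposits = +88B.
Δrequired reserves = 4% × +88B = +3.52B.
Δexcess reserves = Δreserves − Δrequired = −11B − (+3.52B) = -14.52 billion.

-14.52 billion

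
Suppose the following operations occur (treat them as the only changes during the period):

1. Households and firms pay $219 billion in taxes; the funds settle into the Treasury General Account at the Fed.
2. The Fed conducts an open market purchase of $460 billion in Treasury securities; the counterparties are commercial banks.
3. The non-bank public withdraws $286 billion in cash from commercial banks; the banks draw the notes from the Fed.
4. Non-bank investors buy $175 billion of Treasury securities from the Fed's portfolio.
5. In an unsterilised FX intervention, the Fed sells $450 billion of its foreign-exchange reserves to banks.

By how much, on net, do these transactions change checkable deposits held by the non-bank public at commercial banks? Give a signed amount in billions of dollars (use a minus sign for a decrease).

-$680 billion

Government account inflow $219 billion: non-bank counterparties' bank balances fall → −$219B.
OMO purchase (from banks) $460 billion: the counterparty is a bank, so public deposits are unchanged → 0.
Currency withdrawal $286 billion: non-bank counterparties' bank balances fall → −$286B.
Asset sale (to non-banks) $175 billion: non-bank counterparties' bank balances fall → −$175B.
FX sale $450 billion: the counterparty is a bank, so public deposits are unchanged → 0.
Net: −219 + 0 − 286 − 175 + 0 = -$680 billion.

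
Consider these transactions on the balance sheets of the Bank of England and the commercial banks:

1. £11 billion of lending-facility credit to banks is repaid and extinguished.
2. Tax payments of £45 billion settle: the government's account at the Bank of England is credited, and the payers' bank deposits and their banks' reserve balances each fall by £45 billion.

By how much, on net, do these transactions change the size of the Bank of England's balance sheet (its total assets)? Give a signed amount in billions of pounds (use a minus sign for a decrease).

-£11 billion

Discount-window repayment £11 billion: a Bank of England asset is shed → −£11B.
Government account inflow £45 billion: only the composition of liabilities changes → 0.
Net: −11 + 0 = -£11 billion.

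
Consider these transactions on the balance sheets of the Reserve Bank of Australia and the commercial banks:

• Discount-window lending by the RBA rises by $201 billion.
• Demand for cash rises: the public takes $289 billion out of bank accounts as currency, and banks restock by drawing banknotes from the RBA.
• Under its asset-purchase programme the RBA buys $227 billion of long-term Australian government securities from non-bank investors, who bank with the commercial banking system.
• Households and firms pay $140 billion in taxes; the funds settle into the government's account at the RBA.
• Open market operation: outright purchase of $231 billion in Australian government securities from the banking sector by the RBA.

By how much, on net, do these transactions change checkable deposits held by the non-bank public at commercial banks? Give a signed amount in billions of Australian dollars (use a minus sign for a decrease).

-$202 billion

RBA balance sheet:
  Assets:      Securities +$458B, Loans to banks +$201B
  Liabilities: Bank reserves +$230B, Currency in circulation +$289B, Government deposits +$140B
Commercial banking system:
  Assets:      Reserves at CB +$230B, Securities −$231B
  Liabilities: Checkable deposits −$202B, Borrowings from CB +$201B
So the change in checkable deposits held by the non-bank public at commercial banks is -$202 billion.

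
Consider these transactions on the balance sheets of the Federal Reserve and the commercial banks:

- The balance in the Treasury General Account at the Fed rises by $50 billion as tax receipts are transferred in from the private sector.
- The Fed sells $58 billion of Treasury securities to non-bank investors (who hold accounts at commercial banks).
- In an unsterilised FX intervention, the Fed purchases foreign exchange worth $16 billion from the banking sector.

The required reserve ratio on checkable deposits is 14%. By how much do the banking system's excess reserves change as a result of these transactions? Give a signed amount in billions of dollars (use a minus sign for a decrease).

Government account inflow $50 billion: reserves −$50B, deposits −$50B.
Asset sale (to non-banks) $58 billion: reserves −$58B, deposits −$58B.
FX purchase $16 billion: reserves +$16B, deposits 0.
Totals: Δreserves = −$92B, Δdeposits = −$108B.
Δrequired reserves = 14% × −$108B = −$15.12B.
Δexcess reserves = Δreserves − Δrequired = −$92B − (−$15.12B) = -$76.88 billion.

-$76.88 billion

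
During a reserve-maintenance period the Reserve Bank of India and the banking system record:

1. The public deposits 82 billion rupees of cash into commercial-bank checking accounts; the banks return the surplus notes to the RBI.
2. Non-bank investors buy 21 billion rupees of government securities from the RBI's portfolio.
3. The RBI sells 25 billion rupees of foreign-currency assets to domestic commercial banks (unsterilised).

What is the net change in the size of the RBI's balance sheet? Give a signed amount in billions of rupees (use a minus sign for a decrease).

-46 billion

Currency deposit 82 billion rupees: only the composition of liabilities changes → 0.
Asset sale (to non-banks) 21 billion rupees: an RBI asset is shed → −21B.
FX sale 25 billion rupees: an RBI asset is shed → −25B.
Net: 0 − 21 − 25 = -46 billion.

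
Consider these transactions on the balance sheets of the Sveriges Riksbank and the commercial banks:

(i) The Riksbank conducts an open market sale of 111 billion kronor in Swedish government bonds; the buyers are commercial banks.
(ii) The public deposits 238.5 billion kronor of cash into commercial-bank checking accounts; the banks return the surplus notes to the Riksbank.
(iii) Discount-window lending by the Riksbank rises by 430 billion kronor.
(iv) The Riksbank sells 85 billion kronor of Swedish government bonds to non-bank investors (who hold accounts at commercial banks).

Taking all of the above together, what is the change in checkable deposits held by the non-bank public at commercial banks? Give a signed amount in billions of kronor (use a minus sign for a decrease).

Riksbank balance sheet:
  Assets:      Securities −196B, Loans to banks +430B
  Liabilities: Bank reserves +472.5B, Currency in circulation −238.5B
Commercial banking system:
  Assets:      Reserves at CB +472.5B, Securities +111B
  Liabilities: Checkable deposits +153.5B, Borrowings from CB +430B
So the change in checkable deposits held by the non-bank public at commercial banks is +153.5 billion.

+153.5 billion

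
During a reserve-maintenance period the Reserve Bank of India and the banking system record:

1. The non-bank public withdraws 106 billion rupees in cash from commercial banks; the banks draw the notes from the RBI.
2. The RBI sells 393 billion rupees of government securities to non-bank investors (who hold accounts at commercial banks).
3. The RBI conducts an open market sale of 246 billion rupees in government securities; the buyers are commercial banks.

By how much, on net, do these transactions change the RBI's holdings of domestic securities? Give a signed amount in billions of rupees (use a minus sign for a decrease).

-639 billion

Currency withdrawal 106 billion rupees: the RBI's securities portfolio is untouched → 0.
Asset sale (to non-banks) 393 billion rupees: securities removed from the RBI's portfolio → −393B.
OMO sale (to banks) 246 billion rupees: securities removed from the RBI's portfolio → −246B.
Net: 0 − 393 − 246 = -639 billion.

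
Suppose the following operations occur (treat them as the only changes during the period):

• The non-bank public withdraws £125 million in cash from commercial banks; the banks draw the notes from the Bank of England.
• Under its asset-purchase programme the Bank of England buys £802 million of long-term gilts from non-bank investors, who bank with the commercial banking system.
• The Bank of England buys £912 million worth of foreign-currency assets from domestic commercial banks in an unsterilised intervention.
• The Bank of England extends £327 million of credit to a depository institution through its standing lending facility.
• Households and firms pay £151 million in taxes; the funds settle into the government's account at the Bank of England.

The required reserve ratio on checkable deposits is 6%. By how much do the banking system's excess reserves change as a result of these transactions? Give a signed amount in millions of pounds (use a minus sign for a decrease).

+£1733.44 million

Currency withdrawal £125 million: reserves −£125M, deposits −£125M.
Asset purchase (from non-banks) £802 million: reserves +£802M, deposits +£802M.
FX purchase £912 million: reserves +£912M, deposits 0.
Discount-window loan £327 million: reserves +£327M, deposits 0.
Government account inflow £151 million: reserves −£151M, deposits −£151M.
Totals: Δreserves = +£1765M, Δdeposits = +£526M.
Δrequired reserves = 6% × +£526M = +£31.56M.
Δexcess reserves = Δreserves − Δrequired = +£1765M − (+£31.56M) = +£1733.44 million.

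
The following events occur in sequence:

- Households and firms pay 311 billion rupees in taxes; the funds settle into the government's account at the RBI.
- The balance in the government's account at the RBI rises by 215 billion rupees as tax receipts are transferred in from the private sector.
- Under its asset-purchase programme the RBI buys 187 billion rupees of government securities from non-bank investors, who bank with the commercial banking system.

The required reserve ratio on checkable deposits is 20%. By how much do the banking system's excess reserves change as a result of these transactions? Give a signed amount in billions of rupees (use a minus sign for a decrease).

-271.2 billion

Government account inflow 311 billion rupees: reserves −311B, deposits −311B.
Government account inflow 215 billion rupees: reserves −215B, deposits −215B.
Asset purchase (from non-banks) 187 billion rupees: reserves +187B, deposits +187B.
Totals: Δreserves = −339B, Δdeposits = −339B.
Δrequired reserves = 20% × −339B = −67.8B.
Δexcess reserves = Δreserves − Δrequired = −339B − (−67.8B) = -271.2 billion.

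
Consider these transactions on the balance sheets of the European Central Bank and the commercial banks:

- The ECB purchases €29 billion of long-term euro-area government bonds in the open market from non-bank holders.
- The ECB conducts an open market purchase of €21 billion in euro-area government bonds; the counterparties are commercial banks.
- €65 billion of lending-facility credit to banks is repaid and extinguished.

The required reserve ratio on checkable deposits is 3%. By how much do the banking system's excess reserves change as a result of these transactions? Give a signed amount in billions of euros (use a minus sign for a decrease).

Asset purchase (from non-banks) €29 billion: reserves +€29B, deposits +€29B.
OMO purchase (from banks) €21 billion: reserves +€21B, deposits 0.
Discount-window repayment €65 billion: reserves −€65B, deposits 0.
Totals: Δreserves = −€15B, Δdeposits = +€29B.
Δrequired reserves = 3% × +€29B = +€0.87B.
Δexcess reserves = Δreserves − Δrequired = −€15B − (+€0.87B) = -€15.87 billion.

-€15.87 billion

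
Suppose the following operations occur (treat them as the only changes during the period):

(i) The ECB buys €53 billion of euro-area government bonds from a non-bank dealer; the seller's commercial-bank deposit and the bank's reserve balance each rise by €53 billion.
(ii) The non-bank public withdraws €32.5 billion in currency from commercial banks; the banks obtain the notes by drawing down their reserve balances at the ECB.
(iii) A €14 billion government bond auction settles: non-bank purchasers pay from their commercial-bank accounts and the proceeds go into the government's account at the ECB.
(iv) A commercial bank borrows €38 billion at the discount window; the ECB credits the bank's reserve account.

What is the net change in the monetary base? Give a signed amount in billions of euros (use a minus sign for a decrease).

ECB balance sheet:
  Assets:      Securities +€53B, Loans to banks +€38B
  Liabilities: Bank reserves +€44.5B, Currency in circulation +€32.5B, Government deposits +€14B
Commercial banking system:
  Assets:      Reserves at CB +€44.5B
  Liabilities: Checkable deposits +€6.5B, Borrowings from CB +€38B
Monetary base = currency + reserves: +€32.5B + (+€44.5B) = +€77 billion.

+€77 billion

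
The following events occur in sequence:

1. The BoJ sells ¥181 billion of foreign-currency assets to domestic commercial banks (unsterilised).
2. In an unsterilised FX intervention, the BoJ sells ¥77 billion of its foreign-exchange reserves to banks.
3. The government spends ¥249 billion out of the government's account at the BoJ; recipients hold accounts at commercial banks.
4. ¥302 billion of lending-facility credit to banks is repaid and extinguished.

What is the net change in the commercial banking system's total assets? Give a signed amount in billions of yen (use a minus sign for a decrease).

-¥53 billion

FX sale ¥181 billion: just an asset swap on bank balance sheets → 0.
FX sale ¥77 billion: just an asset swap on bank balance sheets → 0.
Government spending ¥249 billion: bank balance sheets expand → +¥249B.
Discount-window repayment ¥302 billion: bank balance sheets shrink → −¥302B.
Net: 0 + 0 + 249 − 302 = -¥53 billion.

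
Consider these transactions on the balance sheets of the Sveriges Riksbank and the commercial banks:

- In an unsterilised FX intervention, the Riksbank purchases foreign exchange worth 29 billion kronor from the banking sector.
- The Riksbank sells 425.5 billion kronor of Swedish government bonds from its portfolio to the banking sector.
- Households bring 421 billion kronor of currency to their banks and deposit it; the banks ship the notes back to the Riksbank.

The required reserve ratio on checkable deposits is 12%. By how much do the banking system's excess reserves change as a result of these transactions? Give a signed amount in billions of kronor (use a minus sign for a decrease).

FX purchase 29 billion kronor: reserves +29B, deposits 0.
OMO sale (to banks) 425.5 billion kronor: reserves −425.5B, deposits 0.
Currency deposit 421 billion kronor: reserves +421B, deposits +421B.
Totals: Δreserves = +24.5B, Δdeposits = +421B.
Δrequired reserves = 12% × +421B = +50.52B.
Δexcess reserves = Δreserves − Δrequired = +24.5B − (+50.52B) = -26.02 billion.

-26.02 billion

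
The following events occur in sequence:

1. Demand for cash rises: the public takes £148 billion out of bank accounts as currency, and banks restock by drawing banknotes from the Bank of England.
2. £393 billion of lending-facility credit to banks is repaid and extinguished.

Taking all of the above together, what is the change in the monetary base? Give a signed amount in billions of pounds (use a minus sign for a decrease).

Currency withdrawal £148 billion: just a shift between currency and reserves — both are base money → 0.
Discount-window repayment £393 billion: Bank of England balance sheet contracts → −£393B.
Net: 0 − 393 = -£393 billion.

-£393 billion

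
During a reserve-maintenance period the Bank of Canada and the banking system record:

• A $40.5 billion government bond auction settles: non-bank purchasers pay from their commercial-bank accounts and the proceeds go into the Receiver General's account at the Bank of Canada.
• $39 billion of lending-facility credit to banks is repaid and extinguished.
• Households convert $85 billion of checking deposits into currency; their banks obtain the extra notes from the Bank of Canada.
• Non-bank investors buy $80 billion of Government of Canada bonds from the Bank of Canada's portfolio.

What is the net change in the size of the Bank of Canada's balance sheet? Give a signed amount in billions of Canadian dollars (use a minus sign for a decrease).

-$119 billion

Government account inflow $40.5 billion: only the composition of liabilities changes → 0.
Discount-window repayment $39 billion: a Bank of Canada asset is shed → −$39B.
Currency withdrawal $85 billion: only the composition of liabilities changes → 0.
Asset sale (to non-banks) $80 billion: a Bank of Canada asset is shed → −$80B.
Net: 0 − 39 + 0 − 80 = -$119 billion.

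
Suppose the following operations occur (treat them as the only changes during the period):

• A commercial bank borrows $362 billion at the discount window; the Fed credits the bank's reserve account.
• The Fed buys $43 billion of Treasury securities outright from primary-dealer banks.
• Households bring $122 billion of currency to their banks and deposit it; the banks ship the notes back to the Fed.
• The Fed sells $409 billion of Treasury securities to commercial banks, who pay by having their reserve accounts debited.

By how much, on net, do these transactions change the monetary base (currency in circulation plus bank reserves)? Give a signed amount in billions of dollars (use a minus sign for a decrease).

Fed balance sheet:
  Assets:      Securities −$366B, Loans to banks +$362B
  Liabilities: Bank reserves +$118B, Currency in circulation −$122B
Monetary base = currency + reserves: −$122B + (+$118B) = -$4 billion.

-$4 billion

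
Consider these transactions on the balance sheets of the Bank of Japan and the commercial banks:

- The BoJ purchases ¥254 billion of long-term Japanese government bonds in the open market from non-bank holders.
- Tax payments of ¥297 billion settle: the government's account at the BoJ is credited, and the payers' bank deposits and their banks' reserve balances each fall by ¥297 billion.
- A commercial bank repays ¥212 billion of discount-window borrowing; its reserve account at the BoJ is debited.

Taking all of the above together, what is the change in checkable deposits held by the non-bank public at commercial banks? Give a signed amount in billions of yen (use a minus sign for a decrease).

Asset purchase (from non-banks) ¥254 billion: non-bank counterparties' bank balances rise → +¥254B.
Government account inflow ¥297 billion: non-bank counterparties' bank balances fall → −¥297B.
Discount-window repayment ¥212 billion: the counterparty is a bank, so public deposits are unchanged → 0.
Net: 254 − 297 + 0 = -¥43 billion.

-¥43 billion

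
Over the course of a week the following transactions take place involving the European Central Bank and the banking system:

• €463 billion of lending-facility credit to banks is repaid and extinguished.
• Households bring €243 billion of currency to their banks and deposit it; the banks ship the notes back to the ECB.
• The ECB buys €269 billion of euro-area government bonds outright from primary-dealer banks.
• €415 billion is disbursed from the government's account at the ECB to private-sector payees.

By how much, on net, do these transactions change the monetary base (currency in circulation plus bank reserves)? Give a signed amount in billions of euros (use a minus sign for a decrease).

+€221 billion

ECB balance sheet:
  Assets:      Securities +€269B, Loans to banks −€463B
  Liabilities: Bank reserves +€464B, Currency in circulation −€243B, Government deposits −€415B
Commercial banking system:
  Assets:      Reserves at CB +€464B, Securities −€269B
  Liabilities: Checkable deposits +€658B, Borrowings from CB −€463B
Monetary base = currency + reserves: −€243B + (+€464B) = +€221 billion.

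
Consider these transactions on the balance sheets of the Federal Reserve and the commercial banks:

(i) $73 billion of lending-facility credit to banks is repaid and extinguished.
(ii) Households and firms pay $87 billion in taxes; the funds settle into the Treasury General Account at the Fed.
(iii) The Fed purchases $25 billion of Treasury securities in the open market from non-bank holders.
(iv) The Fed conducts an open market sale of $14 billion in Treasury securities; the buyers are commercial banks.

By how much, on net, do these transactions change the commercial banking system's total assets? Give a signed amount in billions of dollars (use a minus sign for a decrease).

-$135 billion

Discount-window repayment $73 billion: bank balance sheets shrink → −$73B.
Government account inflow $87 billion: bank balance sheets shrink → −$87B.
Asset purchase (from non-banks) $25 billion: bank balance sheets expand → +$25B.
OMO sale (to banks) $14 billion: just an asset swap on bank balance sheets → 0.
Net: −73 − 87 + 25 + 0 = -$135 billion.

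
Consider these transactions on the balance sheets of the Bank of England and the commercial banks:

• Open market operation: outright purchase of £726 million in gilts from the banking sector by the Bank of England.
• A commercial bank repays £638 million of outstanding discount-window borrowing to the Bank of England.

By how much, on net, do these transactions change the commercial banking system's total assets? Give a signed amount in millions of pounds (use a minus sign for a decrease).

OMO purchase (from banks) £726 million: just an asset swap on bank balance sheets → 0.
Discount-window repayment £638 million: bank balance sheets shrink → −£638M.
Net: 0 − 638 = -£638 million.

-£638 million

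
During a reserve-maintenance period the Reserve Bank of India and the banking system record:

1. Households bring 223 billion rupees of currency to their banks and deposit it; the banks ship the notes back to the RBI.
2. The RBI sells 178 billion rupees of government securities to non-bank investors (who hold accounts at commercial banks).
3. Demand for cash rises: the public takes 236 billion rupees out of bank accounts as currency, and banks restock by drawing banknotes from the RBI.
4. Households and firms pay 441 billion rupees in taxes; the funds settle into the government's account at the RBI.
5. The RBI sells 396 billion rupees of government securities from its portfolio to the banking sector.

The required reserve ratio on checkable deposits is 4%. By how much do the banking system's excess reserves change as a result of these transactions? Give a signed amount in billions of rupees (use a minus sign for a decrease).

-1002.72 billion

Currency deposit 223 billion rupees: reserves +223B, deposits +223B.
Asset sale (to non-banks) 178 billion rupees: reserves −178B, deposits −178B.
Currency withdrawal 236 billion rupees: reserves −236B, deposits −236B.
Government account inflow 441 billion rupees: reserves −441B, deposits −441B.
OMO sale (to banks) 396 billion rupees: reserves −396B, deposits 0.
Totals: Δreserves = −1028B, Δdeposits = −632B.
Δrequired reserves = 4% × −632B = −25.28B.
Δexcess reserves = Δreserves − Δrequired = −1028B − (−25.28B) = -1002.72 billion.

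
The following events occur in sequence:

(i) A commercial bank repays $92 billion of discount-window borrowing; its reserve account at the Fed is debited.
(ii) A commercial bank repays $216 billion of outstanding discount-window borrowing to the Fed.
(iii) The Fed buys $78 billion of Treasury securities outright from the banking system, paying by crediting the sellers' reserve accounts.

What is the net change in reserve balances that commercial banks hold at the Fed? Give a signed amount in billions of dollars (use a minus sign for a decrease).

-$230 billion

Fed balance sheet:
  Assets:      Securities +$78B, Loans to banks −$308B
  Liabilities: Bank reserves −$230B
Commercial banking system:
  Assets:      Reserves at CB −$230B, Securities −$78B
  Liabilities: Borrowings from CB −$308B
So the change in reserve balances that commercial banks hold at the Fed is -$230 billion.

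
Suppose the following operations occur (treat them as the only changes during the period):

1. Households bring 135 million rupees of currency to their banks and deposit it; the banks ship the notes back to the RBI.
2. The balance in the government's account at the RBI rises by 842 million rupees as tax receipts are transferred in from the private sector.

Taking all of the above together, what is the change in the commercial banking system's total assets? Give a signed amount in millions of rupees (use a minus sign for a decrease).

RBI balance sheet:
  Assets:      no change
  Liabilities: Bank reserves −707M, Currency in circulation −135M, Government deposits +842M
Commercial banking system:
  Assets:      Reserves at CB −707M
  Liabilities: Checkable deposits −707M
Change in total bank assets = -707 million.

-707 million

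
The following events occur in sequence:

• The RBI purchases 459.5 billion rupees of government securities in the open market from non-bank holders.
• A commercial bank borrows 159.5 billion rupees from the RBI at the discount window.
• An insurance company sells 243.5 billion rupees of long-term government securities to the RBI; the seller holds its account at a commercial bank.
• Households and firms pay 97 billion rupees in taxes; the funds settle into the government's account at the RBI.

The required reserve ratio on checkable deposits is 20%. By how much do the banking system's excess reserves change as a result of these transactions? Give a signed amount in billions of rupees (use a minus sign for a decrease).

Asset purchase (from non-banks) 459.5 billion rupees: reserves +459.5B, deposits +459.5B.
Discount-window loan 159.5 billion rupees: reserves +159.5B, deposits 0.
Asset purchase (from non-banks) 243.5 billion rupees: reserves +243.5B, deposits +243.5B.
Government account inflow 97 billion rupees: reserves −97B, deposits −97B.
Totals: Δreserves = +765.5B, Δdeposits = +606B.
Δrequired reserves = 20% × +606B = +121.2B.
Δexcess reserves = Δreserves − Δrequired = +765.5B − (+121.2B) = +644.3 billion.

+644.3 billion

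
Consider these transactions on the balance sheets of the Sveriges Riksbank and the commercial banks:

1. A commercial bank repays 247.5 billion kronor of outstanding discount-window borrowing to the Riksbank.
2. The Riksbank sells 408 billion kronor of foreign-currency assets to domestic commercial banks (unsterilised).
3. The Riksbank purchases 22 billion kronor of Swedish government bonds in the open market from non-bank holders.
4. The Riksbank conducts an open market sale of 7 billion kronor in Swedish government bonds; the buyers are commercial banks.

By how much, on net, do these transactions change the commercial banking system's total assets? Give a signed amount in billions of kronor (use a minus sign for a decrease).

-225.5 billion

Discount-window repayment 247.5 billion kronor: bank balance sheets shrink → −247.5B.
FX sale 408 billion kronor: just an asset swap on bank balance sheets → 0.
Asset purchase (from non-banks) 22 billion kronor: bank balance sheets expand → +22B.
OMO sale (to banks) 7 billion kronor: just an asset swap on bank balance sheets → 0.
Net: −247.5 + 0 + 22 + 0 = -225.5 billion.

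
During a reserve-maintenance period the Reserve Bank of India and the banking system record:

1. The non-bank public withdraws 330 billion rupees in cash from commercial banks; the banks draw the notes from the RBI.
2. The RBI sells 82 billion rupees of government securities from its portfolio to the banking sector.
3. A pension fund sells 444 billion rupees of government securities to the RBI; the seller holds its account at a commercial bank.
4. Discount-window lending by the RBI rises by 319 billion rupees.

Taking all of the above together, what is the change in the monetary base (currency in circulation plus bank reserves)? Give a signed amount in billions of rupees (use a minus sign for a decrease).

+681 billion

RBI balance sheet:
  Assets:      Securities +362B, Loans to banks +319B
  Liabilities: Bank reserves +351B, Currency in circulation +330B
Commercial banking system:
  Assets:      Reserves at CB +351B, Securities +82B
  Liabilities: Checkable deposits +114B, Borrowings from CB +319B
Monetary base = currency + reserves: +330B + (+351B) = +681 billion.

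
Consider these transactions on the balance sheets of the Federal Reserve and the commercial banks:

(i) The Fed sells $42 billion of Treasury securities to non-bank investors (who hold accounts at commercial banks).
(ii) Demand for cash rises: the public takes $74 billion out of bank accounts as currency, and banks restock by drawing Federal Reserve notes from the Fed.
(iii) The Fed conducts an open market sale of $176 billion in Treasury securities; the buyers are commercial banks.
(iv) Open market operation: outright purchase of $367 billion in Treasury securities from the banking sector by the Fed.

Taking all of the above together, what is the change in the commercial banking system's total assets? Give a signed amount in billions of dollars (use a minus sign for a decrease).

-$116 billion

Fed balance sheet:
  Assets:      Securities +$149B
  Liabilities: Bank reserves +$75B, Currency in circulation +$74B
Commercial banking system:
  Assets:      Reserves at CB +$75B, Securities −$191B
  Liabilities: Checkable deposits −$116B
Change in total bank assets = -$116 billion.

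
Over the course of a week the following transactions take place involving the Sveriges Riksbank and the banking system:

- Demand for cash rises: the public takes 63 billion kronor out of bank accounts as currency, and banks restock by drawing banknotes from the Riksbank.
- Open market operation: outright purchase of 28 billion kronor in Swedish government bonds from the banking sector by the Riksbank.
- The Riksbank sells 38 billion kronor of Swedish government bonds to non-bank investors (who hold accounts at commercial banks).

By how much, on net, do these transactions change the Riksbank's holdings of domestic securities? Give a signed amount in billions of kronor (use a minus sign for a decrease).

Currency withdrawal 63 billion kronor: the Riksbank's securities portfolio is untouched → 0.
OMO purchase (from banks) 28 billion kronor: securities added to the Riksbank's portfolio → +28B.
Asset sale (to non-banks) 38 billion kronor: securities removed from the Riksbank's portfolio → −38B.
Net: 0 + 28 − 38 = -10 billion.

-10 billion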